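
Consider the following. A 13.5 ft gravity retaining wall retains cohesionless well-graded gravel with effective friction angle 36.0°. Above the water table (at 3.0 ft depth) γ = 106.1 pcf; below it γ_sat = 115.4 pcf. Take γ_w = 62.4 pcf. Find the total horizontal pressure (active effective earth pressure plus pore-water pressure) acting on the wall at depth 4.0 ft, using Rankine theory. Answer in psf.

K_a = (1 − sin φ)/(1 + sin φ) = 0.2596.
γ' = 115.4 − 62.4 = 53.00 pcf.
Effective vertical stress at 4.0 ft: σ'_v = 106.1×3.0 + 53.00×1.00 = 371.3 psf.
σ'_h = K_a σ'_v = 0.2596 × 371.3 = 96.40 psf; u = γ_w × 1.00 = 62.40 psf.
Total σ_h = 96.40 + 62.40 = 158.8 psf.

159 psf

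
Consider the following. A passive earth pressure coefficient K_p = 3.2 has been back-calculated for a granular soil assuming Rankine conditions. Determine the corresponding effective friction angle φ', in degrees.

31.6°

K_p = (1+sin φ)/(1−sin φ) ⇒ sin φ = (K_p − 1)/(K_p + 1) = 0.5238.
φ = arcsin(0.5238) = 31.59°.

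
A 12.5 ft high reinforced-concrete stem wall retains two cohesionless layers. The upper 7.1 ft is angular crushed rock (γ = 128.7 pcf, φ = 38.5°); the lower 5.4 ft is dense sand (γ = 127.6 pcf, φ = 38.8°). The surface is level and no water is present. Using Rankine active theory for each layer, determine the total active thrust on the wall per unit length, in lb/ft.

2310 lb/ft

K_a1 = tan²(45°−38.5°/2) = 0.2327; K_a2 = tan²(45°−38.8°/2) = 0.2296.
Layer 1: σ at base = K_a1 γ₁ h₁ = 212.6 psf; P₁ = ½×212.6×7.1 = 754.7.
Layer 2: σ_v at top = γ₁h₁ = 913.8; σ_h top = K_a2×913.8 = 209.8; σ_h base = K_a2×(913.8+127.6×5.4) = 367.9.
P₂ = ½(209.8+367.9)×5.4 = 1560. Total P_a = 754.7+1560 = 2314 lb/ft.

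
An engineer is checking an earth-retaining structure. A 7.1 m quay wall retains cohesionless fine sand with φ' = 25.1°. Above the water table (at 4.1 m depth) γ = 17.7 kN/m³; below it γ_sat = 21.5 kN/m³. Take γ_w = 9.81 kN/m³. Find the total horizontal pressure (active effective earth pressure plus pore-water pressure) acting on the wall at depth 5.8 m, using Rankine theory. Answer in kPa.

K_a = (1 − sin φ)/(1 + sin φ) = 0.4043.
γ' = 21.5 − 9.81 = 11.69 kN/m³.
Effective vertical stress at 5.8 m: σ'_v = 17.7×4.1 + 11.69×1.70 = 92.44 kPa.
σ'_h = K_a σ'_v = 0.4043 × 92.44 = 37.37 kPa; u = γ_w × 1.70 = 16.68 kPa.
Total σ_h = 37.37 + 16.68 = 54.05 kPa.

54.1 kPa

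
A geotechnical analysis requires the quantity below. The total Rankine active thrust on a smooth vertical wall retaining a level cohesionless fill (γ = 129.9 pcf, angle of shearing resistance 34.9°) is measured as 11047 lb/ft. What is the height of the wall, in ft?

25.0 ft

K_a = 0.2721. P_a = ½ K_a γ H² ⇒ H = √(2P_a/(K_a γ)).
H = √(2×11047/(0.2721×129.9)) = 25.00 ft.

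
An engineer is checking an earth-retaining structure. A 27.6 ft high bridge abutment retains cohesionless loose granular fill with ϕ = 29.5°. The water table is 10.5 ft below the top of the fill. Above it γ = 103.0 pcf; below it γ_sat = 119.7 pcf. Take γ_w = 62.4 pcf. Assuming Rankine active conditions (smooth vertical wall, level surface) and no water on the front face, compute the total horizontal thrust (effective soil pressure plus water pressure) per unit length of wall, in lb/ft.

20200 lb/ft

K_a = tan²(45° − φ/2) = 0.3401.
γ' = 119.7 − 62.4 = 57.30 pcf. Depth below WT = 17.1 ft.
σ'_h at WT = K_a γ d_w = 367.8 psf; at base = 367.8 + K_a γ' × 17.1 = 701.1 psf.
P₁ (0–10.5 ft) = ½×367.8×10.5 = 1931. P₂ (10.5–27.6 ft) = ½(367.8+701.1)×17.1 = 9139.
P_w = ½ γ_w h₂² = 0.5×62.4×17.1² = 9123. Total = 1931+9139+9123 = 20190 lb/ft.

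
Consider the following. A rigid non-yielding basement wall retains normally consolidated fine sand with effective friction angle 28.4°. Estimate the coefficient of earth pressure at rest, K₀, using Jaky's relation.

K₀ = 1 − sin φ' = 1 − sin 28.4° = 0.5244.

0.524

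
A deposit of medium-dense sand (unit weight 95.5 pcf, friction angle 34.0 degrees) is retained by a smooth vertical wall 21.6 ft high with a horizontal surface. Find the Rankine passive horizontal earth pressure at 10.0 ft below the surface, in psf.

3380 psf

K_p = (1 + sin φ)/(1 − sin φ) = 3.537.
σ_h = K_p γ z = 3.537 × 95.5 × 10.0 = 3378 psf.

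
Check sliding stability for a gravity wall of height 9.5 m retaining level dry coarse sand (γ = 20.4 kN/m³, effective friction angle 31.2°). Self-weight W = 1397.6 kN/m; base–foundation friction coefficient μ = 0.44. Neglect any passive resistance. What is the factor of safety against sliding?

K_a = tan²(45° − 31.2°/2) = 0.3175.
P_a = ½K_aγH² = 0.5×0.3175×20.4×9.5² = 292.3 kN/m, acting at H/3 = 3.167 m above the base.
FS_sliding = μW / P_a = 0.44×1397.6 / 292.3 = 2.104.

2.10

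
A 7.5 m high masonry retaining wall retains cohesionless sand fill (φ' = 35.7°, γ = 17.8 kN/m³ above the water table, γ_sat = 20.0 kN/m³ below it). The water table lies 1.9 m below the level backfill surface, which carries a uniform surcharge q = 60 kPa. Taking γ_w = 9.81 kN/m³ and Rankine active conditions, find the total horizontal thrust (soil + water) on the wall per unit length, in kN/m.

372 kN/m

K_a = tan²(45° − φ/2) = 0.2630.
γ' = 20.0 − 9.81 = 10.19 kN/m³. h₂ = H − d_w = 5.6 m.
σ'_h: at surface K_a·q = 15.78; at WT K_a(q+γd_w) = 24.67; at base K_a(q+γd_w+γ'h₂) = 39.68 kPa.
P₁ = ½(15.78+24.67)×1.9 = 38.43; P₂ = ½(24.67+39.68)×5.6 = 180.2; P_w = ½γ_w h₂² = 153.8.
Total = 38.43+180.2+153.8 = 372.4 kN/m.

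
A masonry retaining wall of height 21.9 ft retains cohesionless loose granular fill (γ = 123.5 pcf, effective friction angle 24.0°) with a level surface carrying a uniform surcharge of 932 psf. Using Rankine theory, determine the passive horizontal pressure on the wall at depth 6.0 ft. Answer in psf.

3970 psf

K_p = (1 + sin φ)/(1 − sin φ) = 2.371.
σ_v = γz + q = 123.5 × 6.0 + 932 = 1673 psf.
σ_h = K_p σ_v = 2.371 × 1673 = 3967 psf.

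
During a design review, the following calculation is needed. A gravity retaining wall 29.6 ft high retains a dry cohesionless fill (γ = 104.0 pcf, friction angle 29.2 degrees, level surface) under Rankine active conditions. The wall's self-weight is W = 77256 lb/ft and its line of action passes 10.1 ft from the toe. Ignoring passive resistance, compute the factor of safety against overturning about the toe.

K_a = tan²(45° − 29.2°/2) = 0.3442.
P_a = ½K_aγH² = 0.5×0.3442×104.0×29.6² = 15680 lb/ft, acting at H/3 = 9.867 ft above the base.
Overturning moment M_o = P_a × H/3 = 15680 × 9.867 = 154700.
Resisting moment M_r = W × 10.1 = 77256 × 10.1 = 780300.
FS_overturning = M_r/M_o = 780300/154700 = 5.043.

5.04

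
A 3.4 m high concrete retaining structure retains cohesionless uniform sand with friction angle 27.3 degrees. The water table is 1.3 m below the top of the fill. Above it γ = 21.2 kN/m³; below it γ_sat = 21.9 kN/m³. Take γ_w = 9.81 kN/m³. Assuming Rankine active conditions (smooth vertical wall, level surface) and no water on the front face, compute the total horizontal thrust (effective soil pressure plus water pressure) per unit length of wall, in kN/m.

K_a = tan²(45° − φ/2) = 0.3711.
γ' = 21.9 − 9.81 = 12.09 kN/m³. Depth below WT = 2.1 m.
σ'_h at WT = K_a γ d_w = 10.23 kPa; at base = 10.23 + K_a γ' × 2.1 = 19.65 kPa.
P₁ (0–1.3 m) = ½×10.23×1.3 = 6.648. P₂ (1.3–3.4 m) = ½(10.23+19.65)×2.1 = 31.37.
P_w = ½ γ_w h₂² = 0.5×9.81×2.1² = 21.63. Total = 6.648+31.37+21.63 = 59.65 kN/m.

59.7 kN/m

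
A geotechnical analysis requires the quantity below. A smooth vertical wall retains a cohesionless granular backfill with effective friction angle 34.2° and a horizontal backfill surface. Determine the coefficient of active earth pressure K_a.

K_a = tan²(45° − φ/2) = tan²(27.90°) = 0.2803.

0.280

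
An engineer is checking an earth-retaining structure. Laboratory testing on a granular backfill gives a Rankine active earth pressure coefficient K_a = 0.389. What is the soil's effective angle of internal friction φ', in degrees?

K_a = tan²(45° − φ/2) ⇒ 45° − φ/2 = arctan(√0.389) = 31.95°.
φ = 2(45° − 31.95°) = 26.10°.

26.1°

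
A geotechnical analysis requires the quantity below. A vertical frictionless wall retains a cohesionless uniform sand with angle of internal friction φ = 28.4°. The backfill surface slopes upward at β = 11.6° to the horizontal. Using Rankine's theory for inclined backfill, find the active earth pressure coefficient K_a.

0.381

K_a = cos β · (cos β − √(cos²β − cos²φ)) / (cos β + √(cos²β − cos²φ)).
cos β = 0.9796, cos φ = 0.8796, √(cos²β − cos²φ) = 0.4310.
K_a = 0.9796 × (0.9796 − 0.4310)/(0.9796 + 0.4310) = 0.3809.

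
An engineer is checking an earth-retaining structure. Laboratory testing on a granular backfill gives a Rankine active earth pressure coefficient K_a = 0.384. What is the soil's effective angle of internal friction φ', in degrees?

26.4°

K_a = tan²(45° − φ/2) ⇒ 45° − φ/2 = arctan(√0.384) = 31.79°.
φ = 2(45° − 31.79°) = 26.43°.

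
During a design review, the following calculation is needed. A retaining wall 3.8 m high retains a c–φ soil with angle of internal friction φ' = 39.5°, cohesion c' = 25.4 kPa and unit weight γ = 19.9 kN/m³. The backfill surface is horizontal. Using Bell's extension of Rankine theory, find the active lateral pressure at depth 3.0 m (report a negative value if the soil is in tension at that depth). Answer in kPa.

-10.7 kPa

K_a = (1 − sin φ)/(1 + sin φ) = 0.2224.
σ_a = K_a γ z − 2c√K_a = 0.2224×19.9×3.0 − 2×25.4×0.4716 = -10.68 kPa.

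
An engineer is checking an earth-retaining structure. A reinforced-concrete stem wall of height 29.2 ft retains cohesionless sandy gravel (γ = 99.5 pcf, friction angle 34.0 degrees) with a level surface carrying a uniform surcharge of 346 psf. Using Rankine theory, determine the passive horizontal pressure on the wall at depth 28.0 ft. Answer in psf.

11100 psf

K_p = (1 + sin φ)/(1 − sin φ) = 3.537.
σ_v = γz + q = 99.5 × 28.0 + 346 = 3132 psf.
σ_h = K_p σ_v = 3.537 × 3132 = 11080 psf.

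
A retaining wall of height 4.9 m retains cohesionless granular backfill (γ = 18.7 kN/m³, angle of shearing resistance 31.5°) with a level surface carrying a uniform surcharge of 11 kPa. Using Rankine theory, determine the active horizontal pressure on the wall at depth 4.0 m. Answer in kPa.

26.9 kPa

K_a = (1 − sin φ)/(1 + sin φ) = 0.3136.
σ_v = γz + q = 18.7 × 4.0 + 11 = 85.80 kPa.
σ_h = K_a σ_v = 0.3136 × 85.80 = 26.91 kPa.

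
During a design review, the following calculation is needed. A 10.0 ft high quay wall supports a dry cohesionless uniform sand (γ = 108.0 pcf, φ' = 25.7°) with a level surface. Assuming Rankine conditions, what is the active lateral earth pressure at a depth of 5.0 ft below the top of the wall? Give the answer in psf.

K_a = (1 − sin φ)/(1 + sin φ) = 0.3950.
σ_h = K_a γ z = 0.3950 × 108.0 × 5.0 = 213.3 psf.

213 psf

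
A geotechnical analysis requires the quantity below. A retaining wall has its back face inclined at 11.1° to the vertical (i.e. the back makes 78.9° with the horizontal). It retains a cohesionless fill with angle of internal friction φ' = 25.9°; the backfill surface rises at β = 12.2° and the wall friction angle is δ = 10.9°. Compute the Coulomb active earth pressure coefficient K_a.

0.541

K_a = sin²(α+φ) / [sin²α · sin(α−δ) · (1 + √{sin(φ+δ)sin(φ−β) / (sin(α−δ)sin(α+β))})²].
With α = 78.9°, φ = 25.9°, δ = 10.9°, β = 12.2°: K_a = 0.5409.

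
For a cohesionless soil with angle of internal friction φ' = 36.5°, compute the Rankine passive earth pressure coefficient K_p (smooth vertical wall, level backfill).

K_p = (1 + sin φ)/(1 − sin φ) = tan²(45° + 36.5°/2) = 3.936.

3.94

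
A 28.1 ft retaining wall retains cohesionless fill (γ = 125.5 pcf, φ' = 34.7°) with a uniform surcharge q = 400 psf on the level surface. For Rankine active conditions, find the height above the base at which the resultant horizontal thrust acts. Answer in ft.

K_a = 0.2745.
Triangular part P₁ = ½K_aγH² = 13600 at H/3 = 9.367 ft; rectangular part P₂ = K_a q H = 3085 at H/2 = 14.05 ft.
ȳ = (P₁·9.367 + P₂·14.05)/(P₁+P₂) = 10.23 ft.

10.2 ft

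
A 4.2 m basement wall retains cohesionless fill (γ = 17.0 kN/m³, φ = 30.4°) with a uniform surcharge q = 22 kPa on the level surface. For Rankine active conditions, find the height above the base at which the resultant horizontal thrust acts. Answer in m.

1.67 m

K_a = 0.3280.
Triangular part P₁ = ½K_aγH² = 49.18 at H/3 = 1.400 m; rectangular part P₂ = K_a q H = 30.31 at H/2 = 2.100 m.
ȳ = (P₁·1.400 + P₂·2.100)/(P₁+P₂) = 1.667 m.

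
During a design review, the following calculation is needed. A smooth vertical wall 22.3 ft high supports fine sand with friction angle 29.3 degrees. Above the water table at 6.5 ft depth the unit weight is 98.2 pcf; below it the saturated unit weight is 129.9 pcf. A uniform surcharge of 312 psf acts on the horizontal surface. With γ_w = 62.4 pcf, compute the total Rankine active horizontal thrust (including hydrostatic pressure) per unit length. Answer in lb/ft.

K_a = tan²(45° − φ/2) = 0.3428.
γ' = 129.9 − 62.4 = 67.50 pcf. h₂ = H − d_w = 15.8 ft.
σ'_h: at surface K_a·q = 107.0; at WT K_a(q+γd_w) = 325.8; at base K_a(q+γd_w+γ'h₂) = 691.4 psf.
P₁ = ½(107.0+325.8)×6.5 = 1406; P₂ = ½(325.8+691.4)×15.8 = 8036; P_w = ½γ_w h₂² = 7789.
Total = 1406+8036+7789 = 17230 lb/ft.

17200 lb/ft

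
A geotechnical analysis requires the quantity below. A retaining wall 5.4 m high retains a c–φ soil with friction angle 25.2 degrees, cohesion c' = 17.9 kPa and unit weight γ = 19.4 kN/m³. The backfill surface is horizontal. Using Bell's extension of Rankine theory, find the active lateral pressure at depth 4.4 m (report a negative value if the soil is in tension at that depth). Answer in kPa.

K_a = (1 − sin φ)/(1 + sin φ) = 0.4027.
σ_a = K_a γ z − 2c√K_a = 0.4027×19.4×4.4 − 2×17.9×0.6346 = 11.66 kPa.

11.7 kPa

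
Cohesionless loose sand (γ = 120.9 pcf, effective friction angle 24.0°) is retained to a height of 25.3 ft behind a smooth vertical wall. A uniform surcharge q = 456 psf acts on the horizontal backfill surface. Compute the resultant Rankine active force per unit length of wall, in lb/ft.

21200 lb/ft

K_a = tan²(45° − φ/2) = 0.4217.
Soil triangle: ½ K_a γ H² = 0.5×0.4217×120.9×25.3² = 16320 lb/ft.
Surcharge rectangle: K_a q H = 0.4217×456×25.3 = 4865 lb/ft.
Total = 16320 + 4865 = 21180 lb/ft.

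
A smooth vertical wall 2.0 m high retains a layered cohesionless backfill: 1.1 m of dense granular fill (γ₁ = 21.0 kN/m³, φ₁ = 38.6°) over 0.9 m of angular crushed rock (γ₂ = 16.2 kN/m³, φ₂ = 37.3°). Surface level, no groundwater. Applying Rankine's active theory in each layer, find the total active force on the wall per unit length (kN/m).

K_a1 = tan²(45°−38.6°/2) = 0.2316; K_a2 = tan²(45°−37.3°/2) = 0.2453.
Layer 1: σ at base = K_a1 γ₁ h₁ = 5.350 kPa; P₁ = ½×5.350×1.1 = 2.943.
Layer 2: σ_v at top = γ₁h₁ = 23.10; σ_h top = K_a2×23.10 = 5.667; σ_h base = K_a2×(23.10+16.2×0.9) = 9.244.
P₂ = ½(5.667+9.244)×0.9 = 6.710. Total P_a = 2.943+6.710 = 9.653 kN/m.

9.65 kN/m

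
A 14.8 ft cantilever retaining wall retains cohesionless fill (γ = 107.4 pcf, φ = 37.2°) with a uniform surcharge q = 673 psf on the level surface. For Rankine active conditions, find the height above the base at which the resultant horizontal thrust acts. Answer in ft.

6.06 ft

K_a = 0.2464.
Triangular part P₁ = ½K_aγH² = 2898 at H/3 = 4.933 ft; rectangular part P₂ = K_a q H = 2454 at H/2 = 7.400 ft.
ȳ = (P₁·4.933 + P₂·7.400)/(P₁+P₂) = 6.064 ft.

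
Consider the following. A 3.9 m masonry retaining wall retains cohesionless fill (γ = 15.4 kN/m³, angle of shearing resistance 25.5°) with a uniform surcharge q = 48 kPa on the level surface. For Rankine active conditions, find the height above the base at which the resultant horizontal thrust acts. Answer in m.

K_a = 0.3981.
Triangular part P₁ = ½K_aγH² = 46.62 at H/3 = 1.300 m; rectangular part P₂ = K_a q H = 74.52 at H/2 = 1.950 m.
ȳ = (P₁·1.300 + P₂·1.950)/(P₁+P₂) = 1.700 m.

1.70 m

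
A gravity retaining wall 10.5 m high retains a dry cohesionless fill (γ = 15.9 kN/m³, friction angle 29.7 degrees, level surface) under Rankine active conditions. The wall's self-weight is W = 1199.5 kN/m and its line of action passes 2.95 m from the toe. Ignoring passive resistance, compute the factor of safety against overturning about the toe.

K_a = tan²(45° − 29.7°/2) = 0.3374.
P_a = ½K_aγH² = 0.5×0.3374×15.9×10.5² = 295.7 kN/m, acting at H/3 = 3.500 m above the base.
Overturning moment M_o = P_a × H/3 = 295.7 × 3.500 = 1035.
Resisting moment M_r = W × 2.95 = 1199.5 × 2.95 = 3539.
FS_overturning = M_r/M_o = 3539/1035 = 3.419.

3.42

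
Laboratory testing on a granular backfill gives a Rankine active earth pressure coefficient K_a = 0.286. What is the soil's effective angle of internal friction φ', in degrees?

K_a = tan²(45° − φ/2) ⇒ 45° − φ/2 = arctan(√0.286) = 28.14°.
φ = 2(45° − 28.14°) = 33.73°.

33.7°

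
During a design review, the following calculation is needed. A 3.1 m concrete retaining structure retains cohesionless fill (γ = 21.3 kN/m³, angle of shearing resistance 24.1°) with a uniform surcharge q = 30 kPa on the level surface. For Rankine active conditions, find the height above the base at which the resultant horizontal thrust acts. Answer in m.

K_a = 0.4201.
Triangular part P₁ = ½K_aγH² = 43.00 at H/3 = 1.033 m; rectangular part P₂ = K_a q H = 39.07 at H/2 = 1.550 m.
ȳ = (P₁·1.033 + P₂·1.550)/(P₁+P₂) = 1.279 m.

1.28 m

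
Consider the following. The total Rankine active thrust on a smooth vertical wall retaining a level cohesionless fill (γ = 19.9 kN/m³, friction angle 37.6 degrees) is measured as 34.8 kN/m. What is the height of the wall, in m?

K_a = 0.2421. P_a = ½ K_a γ H² ⇒ H = √(2P_a/(K_a γ)).
H = √(2×34.8/(0.2421×19.9)) = 3.801 m.

3.80 m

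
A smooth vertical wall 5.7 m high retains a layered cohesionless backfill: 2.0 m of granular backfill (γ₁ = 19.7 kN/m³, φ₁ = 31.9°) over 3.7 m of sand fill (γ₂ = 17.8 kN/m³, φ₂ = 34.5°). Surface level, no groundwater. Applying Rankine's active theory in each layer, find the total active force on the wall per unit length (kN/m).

K_a1 = tan²(45°−31.9°/2) = 0.3085; K_a2 = tan²(45°−34.5°/2) = 0.2768.
Layer 1: σ at base = K_a1 γ₁ h₁ = 12.16 kPa; P₁ = ½×12.16×2.0 = 12.16.
Layer 2: σ_v at top = γ₁h₁ = 39.40; σ_h top = K_a2×39.40 = 10.91; σ_h base = K_a2×(39.40+17.8×3.7) = 29.14.
P₂ = ½(10.91+29.14)×3.7 = 74.08. Total P_a = 12.16+74.08 = 86.24 kN/m.

86.2 kN/m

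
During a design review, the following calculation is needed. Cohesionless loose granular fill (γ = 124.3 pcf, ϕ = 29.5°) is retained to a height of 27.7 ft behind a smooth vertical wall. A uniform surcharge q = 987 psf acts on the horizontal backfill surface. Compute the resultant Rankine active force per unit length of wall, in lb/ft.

K_a = tan²(45° − φ/2) = 0.3401.
Soil triangle: ½ K_a γ H² = 0.5×0.3401×124.3×27.7² = 16220 lb/ft.
Surcharge rectangle: K_a q H = 0.3401×987×27.7 = 9298 lb/ft.
Total = 16220 + 9298 = 25520 lb/ft.

25500 lb/ft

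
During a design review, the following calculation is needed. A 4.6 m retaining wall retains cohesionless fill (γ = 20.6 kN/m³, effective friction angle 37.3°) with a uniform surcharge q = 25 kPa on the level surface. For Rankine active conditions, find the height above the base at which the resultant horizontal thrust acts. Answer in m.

K_a = 0.2453.
Triangular part P₁ = ½K_aγH² = 53.47 at H/3 = 1.533 m; rectangular part P₂ = K_a q H = 28.21 at H/2 = 2.300 m.
ȳ = (P₁·1.533 + P₂·2.300)/(P₁+P₂) = 1.798 m.

1.80 m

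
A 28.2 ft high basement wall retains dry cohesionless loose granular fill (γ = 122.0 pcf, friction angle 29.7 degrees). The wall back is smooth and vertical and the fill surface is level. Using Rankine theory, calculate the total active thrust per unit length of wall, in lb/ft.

16400 lb/ft

K_a = tan²(45° − φ/2) = 0.3374.
P_a = ½ K_a γ H² = 0.5 × 0.3374 × 122.0 × 28.2² = 16370 lb/ft.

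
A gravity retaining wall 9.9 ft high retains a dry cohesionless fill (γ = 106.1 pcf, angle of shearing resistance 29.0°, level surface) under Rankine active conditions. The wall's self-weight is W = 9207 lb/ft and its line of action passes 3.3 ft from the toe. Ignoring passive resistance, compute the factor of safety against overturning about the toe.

5.10

K_a = tan²(45° − 29.0°/2) = 0.3470.
P_a = ½K_aγH² = 0.5×0.3470×106.1×9.9² = 1804 lb/ft, acting at H/3 = 3.300 ft above the base.
Overturning moment M_o = P_a × H/3 = 1804 × 3.300 = 5953.
Resisting moment M_r = W × 3.3 = 9207 × 3.3 = 30380.
FS_overturning = M_r/M_o = 30380/5953 = 5.103.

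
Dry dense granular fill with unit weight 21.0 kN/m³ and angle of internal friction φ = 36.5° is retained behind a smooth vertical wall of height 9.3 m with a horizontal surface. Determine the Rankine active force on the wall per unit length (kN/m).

K_a = tan²(45° − φ/2) = 0.2541.
P_a = ½ K_a γ H² = 0.5 × 0.2541 × 21.0 × 9.3² = 230.7 kN/m.

231 kN/m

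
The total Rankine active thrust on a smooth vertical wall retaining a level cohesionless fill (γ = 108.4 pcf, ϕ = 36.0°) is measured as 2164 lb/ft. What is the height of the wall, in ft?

12.4 ft

K_a = 0.2596. P_a = ½ K_a γ H² ⇒ H = √(2P_a/(K_a γ)).
H = √(2×2164/(0.2596×108.4)) = 12.40 ft.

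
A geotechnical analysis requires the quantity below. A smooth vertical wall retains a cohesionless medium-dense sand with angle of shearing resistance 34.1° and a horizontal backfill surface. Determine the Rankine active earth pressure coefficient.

0.282

K_a = tan²(45° − φ/2) = tan²(27.95°) = 0.2815.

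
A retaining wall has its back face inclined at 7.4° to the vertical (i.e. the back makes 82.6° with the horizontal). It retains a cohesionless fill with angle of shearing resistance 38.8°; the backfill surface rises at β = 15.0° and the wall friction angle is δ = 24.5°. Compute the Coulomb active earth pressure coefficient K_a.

K_a = sin²(α+φ) / [sin²α · sin(α−δ) · (1 + √{sin(φ+δ)sin(φ−β) / (sin(α−δ)sin(α+β))})²].
With α = 82.6°, φ = 38.8°, δ = 24.5°, β = 15.0°: K_a = 0.3188.

0.319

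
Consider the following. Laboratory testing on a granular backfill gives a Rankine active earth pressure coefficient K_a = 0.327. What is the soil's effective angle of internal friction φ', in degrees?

K_a = tan²(45° − φ/2) ⇒ 45° − φ/2 = arctan(√0.327) = 29.76°.
φ = 2(45° − 29.76°) = 30.47°.

30.5°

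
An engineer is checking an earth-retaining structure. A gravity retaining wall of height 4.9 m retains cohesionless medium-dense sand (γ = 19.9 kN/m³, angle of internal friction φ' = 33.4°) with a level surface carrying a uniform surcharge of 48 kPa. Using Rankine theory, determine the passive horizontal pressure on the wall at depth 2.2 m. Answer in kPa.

317 kPa

K_p = (1 + sin φ)/(1 − sin φ) = 3.449.
σ_v = γz + q = 19.9 × 2.2 + 48 = 91.78 kPa.
σ_h = K_p σ_v = 3.449 × 91.78 = 316.6 kPa.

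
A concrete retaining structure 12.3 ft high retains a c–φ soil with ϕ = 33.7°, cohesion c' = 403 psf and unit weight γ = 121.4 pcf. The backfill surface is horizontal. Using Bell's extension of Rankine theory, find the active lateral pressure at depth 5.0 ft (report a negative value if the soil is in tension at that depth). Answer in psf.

K_a = (1 − sin φ)/(1 + sin φ) = 0.2863.
σ_a = K_a γ z − 2c√K_a = 0.2863×121.4×5.0 − 2×403×0.5351 = -257.5 psf.

-257 psf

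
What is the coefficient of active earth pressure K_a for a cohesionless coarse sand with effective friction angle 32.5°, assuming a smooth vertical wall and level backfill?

0.301

K_a = tan²(45° − φ/2) = tan²(28.75°) = 0.3010.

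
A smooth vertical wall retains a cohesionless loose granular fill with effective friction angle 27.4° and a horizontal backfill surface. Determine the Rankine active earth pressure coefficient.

K_a = (1 − sin φ)/(1 + sin φ) = (1 − sin 27.4°)/(1 + sin 27.4°) = 0.3697.

0.370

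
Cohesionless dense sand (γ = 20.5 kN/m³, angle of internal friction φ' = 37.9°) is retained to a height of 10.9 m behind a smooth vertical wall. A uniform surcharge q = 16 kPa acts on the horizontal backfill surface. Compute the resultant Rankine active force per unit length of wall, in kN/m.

K_a = tan²(45° − φ/2) = 0.2389.
Soil triangle: ½ K_a γ H² = 0.5×0.2389×20.5×10.9² = 291.0 kN/m.
Surcharge rectangle: K_a q H = 0.2389×16×10.9 = 41.67 kN/m.
Total = 291.0 + 41.67 = 332.7 kN/m.

333 kN/m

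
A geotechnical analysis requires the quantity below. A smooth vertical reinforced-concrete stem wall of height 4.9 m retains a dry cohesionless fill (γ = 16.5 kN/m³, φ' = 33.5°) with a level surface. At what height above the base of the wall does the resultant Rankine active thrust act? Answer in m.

K_a = 0.2887.
The pressure distribution is triangular, so the resultant acts at H/3 above the base = 4.9/3 = 1.633 m.

1.63 m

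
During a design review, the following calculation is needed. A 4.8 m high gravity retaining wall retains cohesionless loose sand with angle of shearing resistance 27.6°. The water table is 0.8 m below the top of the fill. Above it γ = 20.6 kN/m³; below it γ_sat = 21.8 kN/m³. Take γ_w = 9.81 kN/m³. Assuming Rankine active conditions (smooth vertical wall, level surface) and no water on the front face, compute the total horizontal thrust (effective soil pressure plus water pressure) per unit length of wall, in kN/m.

K_a = tan²(45° − φ/2) = 0.3668.
γ' = 21.8 − 9.81 = 11.99 kN/m³. Depth below WT = 4.0 m.
σ'_h at WT = K_a γ d_w = 6.044 kPa; at base = 6.044 + K_a γ' × 4.0 = 23.64 kPa.
P₁ (0–0.8 m) = ½×6.044×0.8 = 2.418. P₂ (0.8–4.8 m) = ½(6.044+23.64)×4.0 = 59.36.
P_w = ½ γ_w h₂² = 0.5×9.81×4.0² = 78.48. Total = 2.418+59.36+78.48 = 140.3 kN/m.

140 kN/m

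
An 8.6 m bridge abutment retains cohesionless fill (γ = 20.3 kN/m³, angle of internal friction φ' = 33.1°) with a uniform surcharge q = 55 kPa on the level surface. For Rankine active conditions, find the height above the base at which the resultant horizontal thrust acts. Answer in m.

K_a = 0.2936.
Triangular part P₁ = ½K_aγH² = 220.4 at H/3 = 2.867 m; rectangular part P₂ = K_a q H = 138.9 at H/2 = 4.300 m.
ȳ = (P₁·2.867 + P₂·4.300)/(P₁+P₂) = 3.421 m.

3.42 m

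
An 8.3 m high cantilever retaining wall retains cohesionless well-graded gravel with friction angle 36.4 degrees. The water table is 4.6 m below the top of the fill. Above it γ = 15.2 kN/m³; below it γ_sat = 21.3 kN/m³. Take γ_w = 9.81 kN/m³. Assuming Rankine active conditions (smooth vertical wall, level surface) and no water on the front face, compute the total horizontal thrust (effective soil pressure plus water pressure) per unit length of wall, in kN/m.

K_a = tan²(45° − φ/2) = 0.2552.
γ' = 21.3 − 9.81 = 11.49 kN/m³. Depth below WT = 3.7 m.
σ'_h at WT = K_a γ d_w = 17.84 kPa; at base = 17.84 + K_a γ' × 3.7 = 28.69 kPa.
P₁ (0–4.6 m) = ½×17.84×4.6 = 41.03. P₂ (4.6–8.3 m) = ½(17.84+28.69)×3.7 = 86.08.
P_w = ½ γ_w h₂² = 0.5×9.81×3.7² = 67.15. Total = 41.03+86.08+67.15 = 194.3 kN/m.

194 kN/m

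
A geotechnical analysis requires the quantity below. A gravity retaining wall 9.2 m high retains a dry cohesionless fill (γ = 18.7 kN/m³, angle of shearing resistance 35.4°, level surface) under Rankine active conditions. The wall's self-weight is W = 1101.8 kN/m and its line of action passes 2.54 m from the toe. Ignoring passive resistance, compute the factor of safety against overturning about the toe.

K_a = tan²(45° − 35.4°/2) = 0.2664.
P_a = ½K_aγH² = 0.5×0.2664×18.7×9.2² = 210.8 kN/m, acting at H/3 = 3.067 m above the base.
Overturning moment M_o = P_a × H/3 = 210.8 × 3.067 = 646.5.
Resisting moment M_r = W × 2.54 = 1101.8 × 2.54 = 2799.
FS_overturning = M_r/M_o = 2799/646.5 = 4.329.

4.33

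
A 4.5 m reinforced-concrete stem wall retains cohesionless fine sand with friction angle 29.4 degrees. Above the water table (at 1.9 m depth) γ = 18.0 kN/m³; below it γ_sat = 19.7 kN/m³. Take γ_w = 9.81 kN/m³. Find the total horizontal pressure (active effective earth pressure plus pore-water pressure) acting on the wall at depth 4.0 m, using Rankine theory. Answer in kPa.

K_a = (1 − sin φ)/(1 + sin φ) = 0.3415.
γ' = 19.7 − 9.81 = 9.890 kN/m³.
Effective vertical stress at 4.0 m: σ'_v = 18.0×1.9 + 9.890×2.10 = 54.97 kPa.
σ'_h = K_a σ'_v = 0.3415 × 54.97 = 18.77 kPa; u = γ_w × 2.10 = 20.60 kPa.
Total σ_h = 18.77 + 20.60 = 39.37 kPa.

39.4 kPa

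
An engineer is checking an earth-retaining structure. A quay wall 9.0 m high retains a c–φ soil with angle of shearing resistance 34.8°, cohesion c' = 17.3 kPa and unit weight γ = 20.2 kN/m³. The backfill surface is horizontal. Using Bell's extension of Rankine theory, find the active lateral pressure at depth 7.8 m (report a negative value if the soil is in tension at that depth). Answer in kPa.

K_a = (1 − sin φ)/(1 + sin φ) = 0.2733.
σ_a = K_a γ z − 2c√K_a = 0.2733×20.2×7.8 − 2×17.3×0.5228 = 24.97 kPa.

25.0 kPa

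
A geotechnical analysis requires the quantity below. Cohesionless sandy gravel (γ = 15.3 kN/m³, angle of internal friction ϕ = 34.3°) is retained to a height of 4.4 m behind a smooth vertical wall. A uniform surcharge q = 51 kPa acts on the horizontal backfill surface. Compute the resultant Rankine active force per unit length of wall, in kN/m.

K_a = tan²(45° − φ/2) = 0.2792.
Soil triangle: ½ K_a γ H² = 0.5×0.2792×15.3×4.4² = 41.34 kN/m.
Surcharge rectangle: K_a q H = 0.2792×51×4.4 = 62.64 kN/m.
Total = 41.34 + 62.64 = 104.0 kN/m.

104 kN/m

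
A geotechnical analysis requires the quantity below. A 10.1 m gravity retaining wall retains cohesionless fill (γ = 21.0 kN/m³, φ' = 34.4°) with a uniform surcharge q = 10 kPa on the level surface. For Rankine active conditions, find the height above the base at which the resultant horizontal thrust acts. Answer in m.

K_a = 0.2780.
Triangular part P₁ = ½K_aγH² = 297.7 at H/3 = 3.367 m; rectangular part P₂ = K_a q H = 28.08 at H/2 = 5.050 m.
ȳ = (P₁·3.367 + P₂·5.050)/(P₁+P₂) = 3.512 m.

3.51 m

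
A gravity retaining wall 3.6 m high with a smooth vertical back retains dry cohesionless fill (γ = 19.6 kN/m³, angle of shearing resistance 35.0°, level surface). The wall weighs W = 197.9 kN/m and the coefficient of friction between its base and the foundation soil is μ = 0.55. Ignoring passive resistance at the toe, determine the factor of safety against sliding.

3.16

K_a = tan²(45° − 35.0°/2) = 0.2710.
P_a = ½K_aγH² = 0.5×0.2710×19.6×3.6² = 34.42 kN/m, acting at H/3 = 1.200 m above the base.
FS_sliding = μW / P_a = 0.55×197.9 / 34.42 = 3.162.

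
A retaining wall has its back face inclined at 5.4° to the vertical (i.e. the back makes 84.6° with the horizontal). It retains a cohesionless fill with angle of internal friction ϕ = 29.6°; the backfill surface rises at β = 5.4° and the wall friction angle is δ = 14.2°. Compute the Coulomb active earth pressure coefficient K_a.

K_a = sin²(α+φ) / [sin²α · sin(α−δ) · (1 + √{sin(φ+δ)sin(φ−β) / (sin(α−δ)sin(α+β))})²].
With α = 84.6°, φ = 29.6°, δ = 14.2°, β = 5.4°: K_a = 0.3715.

0.371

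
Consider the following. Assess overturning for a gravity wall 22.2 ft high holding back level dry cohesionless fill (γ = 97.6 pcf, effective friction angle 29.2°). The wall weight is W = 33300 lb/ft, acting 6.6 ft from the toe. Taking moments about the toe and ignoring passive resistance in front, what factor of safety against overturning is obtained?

3.59

K_a = tan²(45° − 29.2°/2) = 0.3442.
P_a = ½K_aγH² = 0.5×0.3442×97.6×22.2² = 8279 lb/ft, acting at H/3 = 7.400 ft above the base.
Overturning moment M_o = P_a × H/3 = 8279 × 7.400 = 61260.
Resisting moment M_r = W × 6.6 = 33300 × 6.6 = 219800.
FS_overturning = M_r/M_o = 219800/61260 = 3.588.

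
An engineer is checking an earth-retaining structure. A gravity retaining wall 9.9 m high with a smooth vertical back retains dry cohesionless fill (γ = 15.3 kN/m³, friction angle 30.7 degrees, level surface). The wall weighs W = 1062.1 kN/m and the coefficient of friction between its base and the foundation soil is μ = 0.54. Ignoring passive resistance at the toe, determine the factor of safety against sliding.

K_a = tan²(45° − 30.7°/2) = 0.3240.
P_a = ½K_aγH² = 0.5×0.3240×15.3×9.9² = 242.9 kN/m, acting at H/3 = 3.300 m above the base.
FS_sliding = μW / P_a = 0.54×1062.1 / 242.9 = 2.361.

2.36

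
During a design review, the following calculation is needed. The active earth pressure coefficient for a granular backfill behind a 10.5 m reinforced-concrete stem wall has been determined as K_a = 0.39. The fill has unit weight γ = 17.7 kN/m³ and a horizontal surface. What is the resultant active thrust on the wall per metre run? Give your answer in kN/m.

P = ½ K_a γ H² = 0.5 × 0.39 × 17.7 × 10.5² = 380.5 kN/m.

381 kN/m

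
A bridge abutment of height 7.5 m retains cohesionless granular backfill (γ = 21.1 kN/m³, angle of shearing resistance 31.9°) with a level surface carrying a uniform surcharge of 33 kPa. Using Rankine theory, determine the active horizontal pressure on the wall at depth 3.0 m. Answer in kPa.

29.7 kPa

K_a = (1 − sin φ)/(1 + sin φ) = 0.3085.
σ_v = γz + q = 21.1 × 3.0 + 33 = 96.30 kPa.
σ_h = K_a σ_v = 0.3085 × 96.30 = 29.71 kPa.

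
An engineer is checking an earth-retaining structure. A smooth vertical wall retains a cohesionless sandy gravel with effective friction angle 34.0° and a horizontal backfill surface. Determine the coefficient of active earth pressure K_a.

0.283

K_a = (1 − sin φ)/(1 + sin φ) = (1 − sin 34.0°)/(1 + sin 34.0°) = 0.2827.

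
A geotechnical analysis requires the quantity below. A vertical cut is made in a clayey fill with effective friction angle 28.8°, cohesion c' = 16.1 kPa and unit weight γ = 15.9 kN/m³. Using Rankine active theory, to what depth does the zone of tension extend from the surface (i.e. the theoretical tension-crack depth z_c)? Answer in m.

3.42 m

K_a = tan²(45° − 28.8°/2) = 0.3498; √K_a = 0.5914.
The active pressure is zero where K_a γ z = 2c√K_a, so z_c = 2c/(γ√K_a) = 2×16.1/(15.9×0.5914) = 3.424 m.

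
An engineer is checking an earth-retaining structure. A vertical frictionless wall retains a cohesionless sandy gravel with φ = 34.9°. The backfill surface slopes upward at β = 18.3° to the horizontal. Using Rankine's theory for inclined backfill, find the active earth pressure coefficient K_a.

0.313

K_a = cos β · (cos β − √(cos²β − cos²φ)) / (cos β + √(cos²β − cos²φ)).
cos β = 0.9494, cos φ = 0.8202, √(cos²β − cos²φ) = 0.4783.
K_a = 0.9494 × (0.9494 − 0.4783)/(0.9494 + 0.4783) = 0.3133.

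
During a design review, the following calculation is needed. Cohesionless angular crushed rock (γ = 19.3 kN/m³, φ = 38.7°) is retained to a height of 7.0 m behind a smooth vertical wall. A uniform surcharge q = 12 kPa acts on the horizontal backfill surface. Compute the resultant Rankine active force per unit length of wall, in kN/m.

128 kN/m

K_a = tan²(45° − φ/2) = 0.2306.
Soil triangle: ½ K_a γ H² = 0.5×0.2306×19.3×7.0² = 109.0 kN/m.
Surcharge rectangle: K_a q H = 0.2306×12×7.0 = 19.37 kN/m.
Total = 109.0 + 19.37 = 128.4 kN/m.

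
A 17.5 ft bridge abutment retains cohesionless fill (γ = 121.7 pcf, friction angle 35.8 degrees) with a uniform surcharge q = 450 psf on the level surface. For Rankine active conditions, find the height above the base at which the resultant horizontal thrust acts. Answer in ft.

6.70 ft

K_a = 0.2619.
Triangular part P₁ = ½K_aγH² = 4880 at H/3 = 5.833 ft; rectangular part P₂ = K_a q H = 2062 at H/2 = 8.750 ft.
ȳ = (P₁·5.833 + P₂·8.750)/(P₁+P₂) = 6.700 ft.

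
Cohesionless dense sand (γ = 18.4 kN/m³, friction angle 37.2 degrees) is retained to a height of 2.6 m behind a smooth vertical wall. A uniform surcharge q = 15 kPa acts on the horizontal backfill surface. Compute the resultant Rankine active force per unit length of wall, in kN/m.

K_a = tan²(45° − φ/2) = 0.2464.
Soil triangle: ½ K_a γ H² = 0.5×0.2464×18.4×2.6² = 15.33 kN/m.
Surcharge rectangle: K_a q H = 0.2464×15×2.6 = 9.610 kN/m.
Total = 15.33 + 9.610 = 24.94 kN/m.

24.9 kN/m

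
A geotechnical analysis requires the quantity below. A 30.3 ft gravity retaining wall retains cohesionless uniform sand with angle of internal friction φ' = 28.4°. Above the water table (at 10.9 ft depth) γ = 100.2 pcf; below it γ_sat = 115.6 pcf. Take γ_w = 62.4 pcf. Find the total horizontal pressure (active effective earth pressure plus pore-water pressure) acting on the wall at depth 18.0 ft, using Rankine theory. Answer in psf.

965 psf

K_a = (1 − sin φ)/(1 + sin φ) = 0.3554.
γ' = 115.6 − 62.4 = 53.20 pcf.
Effective vertical stress at 18.0 ft: σ'_v = 100.2×10.9 + 53.20×7.10 = 1470 psf.
σ'_h = K_a σ'_v = 0.3554 × 1470 = 522.3 psf; u = γ_w × 7.10 = 443.0 psf.
Total σ_h = 522.3 + 443.0 = 965.4 psf.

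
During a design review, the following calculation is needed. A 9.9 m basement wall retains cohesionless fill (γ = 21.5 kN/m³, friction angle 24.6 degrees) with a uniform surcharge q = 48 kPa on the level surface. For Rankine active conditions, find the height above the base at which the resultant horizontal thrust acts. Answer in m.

K_a = 0.4121.
Triangular part P₁ = ½K_aγH² = 434.2 at H/3 = 3.300 m; rectangular part P₂ = K_a q H = 195.9 at H/2 = 4.950 m.
ȳ = (P₁·3.300 + P₂·4.950)/(P₁+P₂) = 3.813 m.

3.81 m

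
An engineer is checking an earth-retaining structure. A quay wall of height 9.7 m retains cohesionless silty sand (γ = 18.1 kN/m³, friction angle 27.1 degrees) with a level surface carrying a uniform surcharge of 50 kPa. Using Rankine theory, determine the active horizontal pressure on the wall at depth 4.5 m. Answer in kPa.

K_a = (1 − sin φ)/(1 + sin φ) = 0.3741.
σ_v = γz + q = 18.1 × 4.5 + 50 = 131.4 kPa.
σ_h = K_a σ_v = 0.3741 × 131.4 = 49.17 kPa.

49.2 kPa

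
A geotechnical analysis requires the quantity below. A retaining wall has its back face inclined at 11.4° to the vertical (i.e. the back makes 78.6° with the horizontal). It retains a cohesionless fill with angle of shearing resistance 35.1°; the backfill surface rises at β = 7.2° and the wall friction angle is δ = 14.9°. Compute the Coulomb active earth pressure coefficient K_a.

K_a = sin²(α+φ) / [sin²α · sin(α−δ) · (1 + √{sin(φ+δ)sin(φ−β) / (sin(α−δ)sin(α+β))})²].
With α = 78.6°, φ = 35.1°, δ = 14.9°, β = 7.2°: K_a = 0.3649.

0.365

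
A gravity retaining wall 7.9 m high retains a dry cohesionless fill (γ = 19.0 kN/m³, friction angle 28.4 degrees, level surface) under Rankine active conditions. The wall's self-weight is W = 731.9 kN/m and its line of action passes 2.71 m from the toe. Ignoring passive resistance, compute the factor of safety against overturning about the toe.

3.57

K_a = tan²(45° − 28.4°/2) = 0.3554.
P_a = ½K_aγH² = 0.5×0.3554×19.0×7.9² = 210.7 kN/m, acting at H/3 = 2.633 m above the base.
Overturning moment M_o = P_a × H/3 = 210.7 × 2.633 = 554.8.
Resisting moment M_r = W × 2.71 = 731.9 × 2.71 = 1983.
FS_overturning = M_r/M_o = 1983/554.8 = 3.575.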